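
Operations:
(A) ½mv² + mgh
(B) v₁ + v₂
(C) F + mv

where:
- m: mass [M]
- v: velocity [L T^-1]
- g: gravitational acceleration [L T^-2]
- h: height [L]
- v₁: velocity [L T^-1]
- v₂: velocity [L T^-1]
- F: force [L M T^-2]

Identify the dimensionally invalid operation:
(C) F + mv

(A) ½mv² + mgh: ½mv² [L^2 M T^-2] and mgh [L^2 M T^-2] — same dimensions ✓
(B) v₁ + v₂: v₁ [L T^-1] and v₂ [L T^-1] — same dimensions ✓
(C) F + mv: F [L M T^-2] and mv [L M T^-1] — different dimensions cannot be added/subtracted ✗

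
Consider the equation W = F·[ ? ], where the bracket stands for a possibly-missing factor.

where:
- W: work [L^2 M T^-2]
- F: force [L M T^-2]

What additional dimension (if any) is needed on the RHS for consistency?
[L] — length (e.g. a distance d)

W has dimensions [L^2 M T^-2]; F has dimensions [L M T^-2].
The bracketed factor must supply [L^2 M T^-2] / [L M T^-2] = [L].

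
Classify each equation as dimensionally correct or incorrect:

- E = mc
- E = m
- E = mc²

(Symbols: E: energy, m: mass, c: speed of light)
Dimensionally correct: E = mc²
Dimensionally incorrect: E = mc, E = m
Ordered (correct first, then incorrect): E = mc², E = mc, E = m

- E = mc: LHS [L^2 M T^-2], RHS [L M T^-1] → incorrect ✗
- E = m: LHS [L^2 M T^-2], RHS [M] → incorrect ✗
- E = mc²: LHS [L^2 M T^-2], RHS [L^2 M T^-2] → correct ✓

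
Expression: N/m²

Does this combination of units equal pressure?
Yes

The expression N/m² has dimensions [L^-1 M T^-2], which is exactly pressure [L^-1 M T^-2].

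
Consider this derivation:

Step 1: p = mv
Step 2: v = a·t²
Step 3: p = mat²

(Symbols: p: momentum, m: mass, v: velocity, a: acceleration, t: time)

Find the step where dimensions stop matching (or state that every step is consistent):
Step 2

Step 1: p = mv → LHS [L M T^-1], RHS [L M T^-1] ✓
Step 2: v = a·t² → LHS [L T^-1], RHS [L] ✗

The first dimensional inconsistency appears in step 2: v = a·t²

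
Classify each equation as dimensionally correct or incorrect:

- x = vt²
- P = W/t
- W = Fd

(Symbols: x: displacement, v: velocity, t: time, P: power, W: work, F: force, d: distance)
Dimensionally correct: P = W/t, W = Fd
Dimensionally incorrect: x = vt²
Ordered (correct first, then incorrect): P = W/t, W = Fd, x = vt²

- x = vt²: LHS [L], RHS [L T] → incorrect ✗
- P = W/t: LHS [L^2 M T^-3], RHS [L^2 M T^-3] → correct ✓
- W = Fd: LHS [L^2 M T^-2], RHS [L^2 M T^-2] → correct ✓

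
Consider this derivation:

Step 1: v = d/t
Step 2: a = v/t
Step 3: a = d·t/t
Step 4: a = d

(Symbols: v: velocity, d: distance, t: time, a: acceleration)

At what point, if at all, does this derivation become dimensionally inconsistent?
Step 3

Step 1: v = d/t → LHS [L T^-1], RHS [L T^-1] ✓
Step 2: a = v/t → LHS [L T^-2], RHS [L T^-2] ✓
Step 3: a = d·t/t → LHS [L T^-2], RHS [L] ✗

The first dimensional inconsistency appears in step 3: a = d·t/t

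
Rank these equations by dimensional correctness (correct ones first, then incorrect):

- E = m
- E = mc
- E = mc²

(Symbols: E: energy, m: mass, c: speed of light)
Dimensionally correct: E = mc²
Dimensionally incorrect: E = m, E = mc
Ordered (correct first, then incorrect): E = mc², E = m, E = mc

- E = m: LHS [L^2 M T^-2], RHS [M] → incorrect ✗
- E = mc: LHS [L^2 M T^-2], RHS [L M T^-1] → incorrect ✗
- E = mc²: LHS [L^2 M T^-2], RHS [L^2 M T^-2] → correct ✓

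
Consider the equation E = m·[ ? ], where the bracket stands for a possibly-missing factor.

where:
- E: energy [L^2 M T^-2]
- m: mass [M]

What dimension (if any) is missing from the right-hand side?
[L^2 T^-2] — velocity squared (e.g. v²)

E has dimensions [L^2 M T^-2]; m has dimensions [M].
The bracketed factor must supply [L^2 M T^-2] / [M] = [L^2 T^-2].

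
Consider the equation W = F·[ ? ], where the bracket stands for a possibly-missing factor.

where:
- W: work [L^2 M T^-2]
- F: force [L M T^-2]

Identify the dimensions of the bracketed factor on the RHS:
[L] — length (e.g. a distance d)

W has dimensions [L^2 M T^-2]; F has dimensions [L M T^-2].
The bracketed factor must supply [L^2 M T^-2] / [L M T^-2] = [L].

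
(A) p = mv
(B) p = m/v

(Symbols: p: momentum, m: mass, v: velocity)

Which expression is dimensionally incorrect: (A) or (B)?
(B)

(A) p = mv: LHS [L M T^-1], RHS [L M T^-1] ✓
(B) p = m/v: LHS [L M T^-1], RHS [L^-1 M T] ✗

Expression (B) p = m/v is dimensionally incorrect.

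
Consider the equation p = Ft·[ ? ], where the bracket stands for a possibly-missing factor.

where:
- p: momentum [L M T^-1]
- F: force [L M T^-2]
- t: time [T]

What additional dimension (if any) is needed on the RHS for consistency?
Nothing is missing — the bracketed factor must be dimensionless.

p has dimensions [L M T^-1] and Ft already has dimensions [L M T^-1], so p = Ft is dimensionally complete.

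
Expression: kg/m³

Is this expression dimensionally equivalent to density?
Yes

The expression kg/m³ has dimensions [L^-3 M], which is exactly density [L^-3 M].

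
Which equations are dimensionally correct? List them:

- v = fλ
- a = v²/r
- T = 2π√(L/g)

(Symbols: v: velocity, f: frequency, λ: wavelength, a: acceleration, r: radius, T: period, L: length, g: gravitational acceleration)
Dimensionally correct: v = fλ, a = v²/r, T = 2π√(L/g)
Dimensionally incorrect: none
Ordered (correct first, then incorrect): v = fλ, a = v²/r, T = 2π√(L/g)

- v = fλ: LHS [L T^-1], RHS [L T^-1] → correct ✓
- a = v²/r: LHS [L T^-2], RHS [L T^-2] → correct ✓
- T = 2π√(L/g): LHS [T], RHS [T] → correct ✓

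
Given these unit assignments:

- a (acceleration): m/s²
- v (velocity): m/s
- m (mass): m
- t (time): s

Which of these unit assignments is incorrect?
m

The variable m (mass) should have units kg, not m.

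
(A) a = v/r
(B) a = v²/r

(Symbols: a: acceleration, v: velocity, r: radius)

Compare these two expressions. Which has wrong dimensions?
(A)

(A) a = v/r: LHS [L T^-2], RHS [T^-1] ✗
(B) a = v²/r: LHS [L T^-2], RHS [L T^-2] ✓

Expression (A) a = v/r is dimensionally incorrect.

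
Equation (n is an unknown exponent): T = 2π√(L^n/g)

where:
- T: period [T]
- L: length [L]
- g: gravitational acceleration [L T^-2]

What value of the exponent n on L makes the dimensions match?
n = 1

T has dimensions [T]; L has dimensions [L].
With n = 1: 2π√(L^1/g) has dimensions [T], matching the LHS ✓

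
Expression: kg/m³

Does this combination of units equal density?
Yes

The expression kg/m³ has dimensions [L^-3 M], which is exactly density [L^-3 M].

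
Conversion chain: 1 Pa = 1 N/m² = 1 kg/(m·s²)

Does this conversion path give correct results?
The chain is correct (no errors).

Correct: Pascal is Newton per square meter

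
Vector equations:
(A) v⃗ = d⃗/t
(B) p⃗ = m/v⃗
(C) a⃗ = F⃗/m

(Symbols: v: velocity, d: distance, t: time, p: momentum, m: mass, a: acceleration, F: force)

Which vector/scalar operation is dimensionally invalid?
(B) p⃗ = m/v⃗

(A) v⃗ = d⃗/t: LHS [L T^-1], RHS [L T^-1] ✓ — displacement (vector) divided by time (scalar)
(B) p⃗ = m/v⃗: LHS [L M T^-1], RHS [L^-1 M T] ✗ — momentum is mass times velocity; should be mv⃗ (and division by a vector is undefined)
(C) a⃗ = F⃗/m: LHS [L T^-2], RHS [L T^-2] ✓ — force (vector) divided by mass (scalar)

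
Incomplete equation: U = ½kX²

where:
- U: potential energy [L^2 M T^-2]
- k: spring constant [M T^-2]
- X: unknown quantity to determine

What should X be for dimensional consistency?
X = x (displacement), dimensions [L]

U has dimensions [L^2 M T^-2]; the rest of the RHS (½k) has dimensions [M T^-2].
So X² must have dimensions [L^2], i.e. X has dimensions [L] — X = x (displacement).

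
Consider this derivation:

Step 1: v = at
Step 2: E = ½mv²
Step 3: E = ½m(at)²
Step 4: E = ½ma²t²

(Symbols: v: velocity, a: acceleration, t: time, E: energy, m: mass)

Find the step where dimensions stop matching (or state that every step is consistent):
No step introduces an error — all steps are dimensionally consistent.

Step 1: v = at → LHS [L T^-1], RHS [L T^-1] ✓
Step 2: E = ½mv² → LHS [L^2 M T^-2], RHS [L^2 M T^-2] ✓
Step 3: E = ½m(at)² → LHS [L^2 M T^-2], RHS [L^2 M T^-2] ✓
Step 4: E = ½ma²t² → LHS [L^2 M T^-2], RHS [L^2 M T^-2] ✓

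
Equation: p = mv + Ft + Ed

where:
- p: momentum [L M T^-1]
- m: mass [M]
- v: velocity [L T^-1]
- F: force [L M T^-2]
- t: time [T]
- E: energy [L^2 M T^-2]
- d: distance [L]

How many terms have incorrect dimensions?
1

LHS p: [L M T^-1]
- mv: [L M T^-1] ✓
- Ft: [L M T^-1] ✓
- Ed: [L^3 M T^-2] ✗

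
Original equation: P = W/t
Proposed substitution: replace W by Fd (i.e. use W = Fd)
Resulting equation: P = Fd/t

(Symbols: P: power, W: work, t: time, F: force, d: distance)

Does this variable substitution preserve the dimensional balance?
Yes

[W] = [L^2 M T^-2] and [Fd] = [L^2 M T^-2]. These match, so the substitution replaces a quantity by one of the same dimensions and the result P = Fd/t has LHS [L^2 M T^-3] vs RHS [L^2 M T^-3] — still consistent.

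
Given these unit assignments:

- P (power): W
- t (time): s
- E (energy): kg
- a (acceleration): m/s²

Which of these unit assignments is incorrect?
E

The variable E (energy) should have units J, not kg.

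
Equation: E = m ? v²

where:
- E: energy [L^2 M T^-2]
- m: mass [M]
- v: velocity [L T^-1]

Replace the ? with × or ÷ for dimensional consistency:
multiplication (×): E = m × v²

E [L^2 M T^-2]; m [M]; v² [L^2 T^-2].
m × v² → [L^2 M T^-2] ✓
m ÷ v² → [L^-2 M T^2] ✗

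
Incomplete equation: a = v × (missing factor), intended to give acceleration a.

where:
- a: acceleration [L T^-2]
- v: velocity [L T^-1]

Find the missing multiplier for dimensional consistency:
1/t (inverse time), dimensions [T^-1]

a has dimensions [L T^-2] and v has dimensions [L T^-1].
The missing factor must have dimensions [L T^-2] / [L T^-1] = [T^-1], i.e. inverse time (1/t).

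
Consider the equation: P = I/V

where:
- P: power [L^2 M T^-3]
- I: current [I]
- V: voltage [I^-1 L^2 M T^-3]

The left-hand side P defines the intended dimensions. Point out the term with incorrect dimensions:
The right-hand side term I/V

P has dimensions [L^2 M T^-3], but I/V has dimensions [I^2 L^-2 M^-1 T^3], so the term I/V is dimensionally wrong for P.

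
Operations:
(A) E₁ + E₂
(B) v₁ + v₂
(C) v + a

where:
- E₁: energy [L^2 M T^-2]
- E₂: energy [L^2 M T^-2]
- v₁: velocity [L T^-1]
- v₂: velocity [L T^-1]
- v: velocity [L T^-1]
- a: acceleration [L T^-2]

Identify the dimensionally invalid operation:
(C) v + a

(A) E₁ + E₂: E₁ [L^2 M T^-2] and E₂ [L^2 M T^-2] — same dimensions ✓
(B) v₁ + v₂: v₁ [L T^-1] and v₂ [L T^-1] — same dimensions ✓
(C) v + a: v [L T^-1] and a [L T^-2] — different dimensions cannot be added/subtracted ✗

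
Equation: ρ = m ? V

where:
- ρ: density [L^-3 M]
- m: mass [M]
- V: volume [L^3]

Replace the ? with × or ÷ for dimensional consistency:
division (÷): ρ = m ÷ V

ρ [L^-3 M]; m [M]; V [L^3].
m × V → [L^3 M] ✗
m ÷ V → [L^-3 M] ✓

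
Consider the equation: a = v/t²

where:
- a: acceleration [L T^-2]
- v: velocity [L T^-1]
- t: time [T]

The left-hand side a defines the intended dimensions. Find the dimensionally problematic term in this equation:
The right-hand side term v/t²

a has dimensions [L T^-2], but v/t² has dimensions [L T^-3], so the term v/t² is dimensionally wrong for a.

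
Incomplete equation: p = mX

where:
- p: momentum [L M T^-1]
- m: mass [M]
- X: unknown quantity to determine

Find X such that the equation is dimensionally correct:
X = v (velocity), dimensions [L T^-1]

p has dimensions [L M T^-1]; the rest of the RHS (m) has dimensions [M].
So X must have dimensions [L T^-1] — X = v (velocity).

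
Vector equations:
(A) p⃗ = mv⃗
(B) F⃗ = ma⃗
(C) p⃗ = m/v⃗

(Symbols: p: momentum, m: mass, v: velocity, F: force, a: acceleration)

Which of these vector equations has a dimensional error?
(C) p⃗ = m/v⃗

(A) p⃗ = mv⃗: LHS [L M T^-1], RHS [L M T^-1] ✓ — mass (scalar) times velocity (vector)
(B) F⃗ = ma⃗: LHS [L M T^-2], RHS [L M T^-2] ✓ — Force and acceleration are vectors, mass is a scalar
(C) p⃗ = m/v⃗: LHS [L M T^-1], RHS [L^-1 M T] ✗ — momentum is mass times velocity; should be mv⃗ (and division by a vector is undefined)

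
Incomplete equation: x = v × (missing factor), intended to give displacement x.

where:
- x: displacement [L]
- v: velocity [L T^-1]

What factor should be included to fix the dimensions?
t (time), dimensions [T]

x has dimensions [L] and v has dimensions [L T^-1].
The missing factor must have dimensions [L] / [L T^-1] = [T], i.e. time (t).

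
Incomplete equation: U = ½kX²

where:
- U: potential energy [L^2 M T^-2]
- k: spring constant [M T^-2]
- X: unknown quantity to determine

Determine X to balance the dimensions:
X = x (displacement), dimensions [L]

U has dimensions [L^2 M T^-2]; the rest of the RHS (½k) has dimensions [M T^-2].
So X² must have dimensions [L^2], i.e. X has dimensions [L] — X = x (displacement).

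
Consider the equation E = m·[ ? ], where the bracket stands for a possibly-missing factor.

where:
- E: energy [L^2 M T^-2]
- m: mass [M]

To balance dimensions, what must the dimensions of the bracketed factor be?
[L^2 T^-2] — velocity squared (e.g. v²)

E has dimensions [L^2 M T^-2]; m has dimensions [M].
The bracketed factor must supply [L^2 M T^-2] / [M] = [L^2 T^-2].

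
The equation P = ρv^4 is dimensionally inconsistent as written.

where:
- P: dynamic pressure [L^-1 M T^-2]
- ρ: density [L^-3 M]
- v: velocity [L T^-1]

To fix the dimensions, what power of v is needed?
The exponent of v should be 2: P = ρv^2

The LHS P has dimensions [L^-1 M T^-2]; v has dimensions [L T^-1].
As written, the RHS ρv^4 (exponent 4 on v) has dimensions [L M T^-4], which does not match.
With exponent 2, the RHS ρv^2 has dimensions [L^-1 M T^-2], matching the LHS.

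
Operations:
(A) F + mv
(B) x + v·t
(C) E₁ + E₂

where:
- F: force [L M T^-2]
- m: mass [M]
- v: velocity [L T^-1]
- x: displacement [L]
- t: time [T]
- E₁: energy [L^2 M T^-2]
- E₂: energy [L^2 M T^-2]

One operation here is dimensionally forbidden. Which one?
(A) F + mv

(A) F + mv: F [L M T^-2] and mv [L M T^-1] — different dimensions cannot be added/subtracted ✗
(B) x + v·t: x [L] and v·t [L] — same dimensions ✓
(C) E₁ + E₂: E₁ [L^2 M T^-2] and E₂ [L^2 M T^-2] — same dimensions ✓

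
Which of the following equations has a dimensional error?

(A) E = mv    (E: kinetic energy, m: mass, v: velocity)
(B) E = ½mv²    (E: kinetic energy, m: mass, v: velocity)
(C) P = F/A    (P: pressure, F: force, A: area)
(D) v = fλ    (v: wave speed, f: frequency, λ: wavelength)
(A) E = mv

The equation (A) E = mv is dimensionally incorrect.

LHS (E): [L^2 M T^-2]
RHS (mv): [L M T^-1] ✗

The dimensions do not match. The other three equations balance.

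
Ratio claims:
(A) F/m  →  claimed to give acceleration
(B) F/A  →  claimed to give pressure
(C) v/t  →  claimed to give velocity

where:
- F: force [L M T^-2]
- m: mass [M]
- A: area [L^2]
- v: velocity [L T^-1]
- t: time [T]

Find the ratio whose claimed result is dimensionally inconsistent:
(C) v/t does not give velocity

(A) F/m: [L T^-2] = acceleration [L T^-2] ✓
(B) F/A: [L^-1 M T^-2] = pressure [L^-1 M T^-2] ✓
(C) v/t: [L T^-2] ≠ velocity [L T^-1] ✗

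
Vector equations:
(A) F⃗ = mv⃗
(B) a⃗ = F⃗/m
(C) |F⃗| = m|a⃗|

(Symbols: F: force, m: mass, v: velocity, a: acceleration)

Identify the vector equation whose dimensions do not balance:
(A) F⃗ = mv⃗

(A) F⃗ = mv⃗: LHS [L M T^-2], RHS [L M T^-1] ✗ — mass times velocity is momentum, not force; should be ma⃗
(B) a⃗ = F⃗/m: LHS [L T^-2], RHS [L T^-2] ✓ — force (vector) divided by mass (scalar)
(C) |F⃗| = m|a⃗|: LHS [L M T^-2], RHS [L M T^-2] ✓ — magnitudes of vectors are scalars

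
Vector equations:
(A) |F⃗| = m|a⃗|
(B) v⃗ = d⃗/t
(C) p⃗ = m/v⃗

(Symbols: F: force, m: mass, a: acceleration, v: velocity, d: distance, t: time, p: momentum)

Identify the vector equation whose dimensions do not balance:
(C) p⃗ = m/v⃗

(A) |F⃗| = m|a⃗|: LHS [L M T^-2], RHS [L M T^-2] ✓ — magnitudes of vectors are scalars
(B) v⃗ = d⃗/t: LHS [L T^-1], RHS [L T^-1] ✓ — displacement (vector) divided by time (scalar)
(C) p⃗ = m/v⃗: LHS [L M T^-1], RHS [L^-1 M T] ✗ — momentum is mass times velocity; should be mv⃗ (and division by a vector is undefined)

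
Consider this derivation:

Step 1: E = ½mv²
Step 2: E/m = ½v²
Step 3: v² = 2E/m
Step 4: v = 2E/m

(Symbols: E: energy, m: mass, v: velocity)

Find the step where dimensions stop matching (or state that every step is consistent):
Step 4

Step 1: E = ½mv² → LHS [L^2 M T^-2], RHS [L^2 M T^-2] ✓
Step 2: E/m = ½v² → LHS [L^2 T^-2], RHS [L^2 T^-2] ✓
Step 3: v² = 2E/m → LHS [L^2 T^-2], RHS [L^2 T^-2] ✓
Step 4: v = 2E/m → LHS [L T^-1], RHS [L^2 T^-2] ✗

The first dimensional inconsistency appears in step 4: v = 2E/m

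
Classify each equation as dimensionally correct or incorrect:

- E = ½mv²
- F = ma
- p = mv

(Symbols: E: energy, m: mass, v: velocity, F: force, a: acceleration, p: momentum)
Dimensionally correct: E = ½mv², F = ma, p = mv
Dimensionally incorrect: none
Ordered (correct first, then incorrect): E = ½mv², F = ma, p = mv

- E = ½mv²: LHS [L^2 M T^-2], RHS [L^2 M T^-2] → correct ✓
- F = ma: LHS [L M T^-2], RHS [L M T^-2] → correct ✓
- p = mv: LHS [L M T^-1], RHS [L M T^-1] → correct ✓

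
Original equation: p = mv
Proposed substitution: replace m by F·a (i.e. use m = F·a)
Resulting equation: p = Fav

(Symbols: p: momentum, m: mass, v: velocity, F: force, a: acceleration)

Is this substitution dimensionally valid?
No

[m] = [M] and [F·a] = [L^2 M T^-4]. These differ, so the substitution replaces a quantity by one of different dimensions and the result p = Fav has LHS [L M T^-1] vs RHS [L^3 M T^-5] — inconsistent.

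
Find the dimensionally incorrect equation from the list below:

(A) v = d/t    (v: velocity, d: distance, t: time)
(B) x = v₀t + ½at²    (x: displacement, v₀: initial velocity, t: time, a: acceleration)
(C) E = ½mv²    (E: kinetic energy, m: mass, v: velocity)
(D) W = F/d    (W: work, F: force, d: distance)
(D) W = F/d

The equation (D) W = F/d is dimensionally incorrect.

LHS (W): [L^2 M T^-2]
RHS (F/d): [M T^-2] ✗

The dimensions do not match. The other three equations balance.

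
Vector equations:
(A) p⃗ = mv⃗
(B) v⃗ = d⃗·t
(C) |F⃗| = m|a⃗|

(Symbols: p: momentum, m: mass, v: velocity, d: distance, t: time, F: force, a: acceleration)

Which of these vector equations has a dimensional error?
(B) v⃗ = d⃗·t

(A) p⃗ = mv⃗: LHS [L M T^-1], RHS [L M T^-1] ✓ — mass (scalar) times velocity (vector)
(B) v⃗ = d⃗·t: LHS [L T^-1], RHS [L T] ✗ — velocity is displacement per time; should be d⃗/t
(C) |F⃗| = m|a⃗|: LHS [L M T^-2], RHS [L M T^-2] ✓ — magnitudes of vectors are scalars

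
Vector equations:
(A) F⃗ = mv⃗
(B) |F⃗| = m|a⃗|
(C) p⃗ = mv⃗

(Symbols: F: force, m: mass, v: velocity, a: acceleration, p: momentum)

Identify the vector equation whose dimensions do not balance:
(A) F⃗ = mv⃗

(A) F⃗ = mv⃗: LHS [L M T^-2], RHS [L M T^-1] ✗ — mass times velocity is momentum, not force; should be ma⃗
(B) |F⃗| = m|a⃗|: LHS [L M T^-2], RHS [L M T^-2] ✓ — magnitudes of vectors are scalars
(C) p⃗ = mv⃗: LHS [L M T^-1], RHS [L M T^-1] ✓ — mass (scalar) times velocity (vector)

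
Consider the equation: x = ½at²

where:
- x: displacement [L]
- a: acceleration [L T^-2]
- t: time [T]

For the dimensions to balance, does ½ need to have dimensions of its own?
No

x has dimensions [L] and at² already has dimensions [L], so the equation balances without ½ contributing any dimensions. ½ is a pure (dimensionless) number; changing or removing it would not affect dimensional consistency.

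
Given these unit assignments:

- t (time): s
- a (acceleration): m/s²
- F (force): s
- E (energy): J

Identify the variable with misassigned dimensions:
F

The variable F (force) should have units N, not s.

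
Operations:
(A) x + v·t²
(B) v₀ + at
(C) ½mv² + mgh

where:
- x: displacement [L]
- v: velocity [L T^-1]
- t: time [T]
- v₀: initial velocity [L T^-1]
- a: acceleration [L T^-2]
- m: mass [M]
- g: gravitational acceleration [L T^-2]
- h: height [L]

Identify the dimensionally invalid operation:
(A) x + v·t²

(A) x + v·t²: x [L] and v·t² [L T] — different dimensions cannot be added/subtracted ✗
(B) v₀ + at: v₀ [L T^-1] and at [L T^-1] — same dimensions ✓
(C) ½mv² + mgh: ½mv² [L^2 M T^-2] and mgh [L^2 M T^-2] — same dimensions ✓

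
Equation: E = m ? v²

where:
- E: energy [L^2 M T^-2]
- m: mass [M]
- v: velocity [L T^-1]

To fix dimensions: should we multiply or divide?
multiplication (×): E = m × v²

E [L^2 M T^-2]; m [M]; v² [L^2 T^-2].
m × v² → [L^2 M T^-2] ✓
m ÷ v² → [L^-2 M T^2] ✗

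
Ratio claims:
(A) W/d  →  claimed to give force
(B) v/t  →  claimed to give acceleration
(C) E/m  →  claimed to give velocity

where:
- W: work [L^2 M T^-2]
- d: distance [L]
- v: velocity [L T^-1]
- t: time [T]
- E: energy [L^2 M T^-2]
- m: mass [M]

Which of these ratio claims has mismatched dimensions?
(C) E/m does not give velocity

(A) W/d: [L M T^-2] = force [L M T^-2] ✓
(B) v/t: [L T^-2] = acceleration [L T^-2] ✓
(C) E/m: [L^2 T^-2] ≠ velocity [L T^-1] ✗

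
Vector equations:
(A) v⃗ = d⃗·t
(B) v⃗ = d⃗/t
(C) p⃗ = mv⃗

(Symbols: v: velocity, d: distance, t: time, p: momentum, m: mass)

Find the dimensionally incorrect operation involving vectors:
(A) v⃗ = d⃗·t

(A) v⃗ = d⃗·t: LHS [L T^-1], RHS [L T] ✗ — velocity is displacement per time; should be d⃗/t
(B) v⃗ = d⃗/t: LHS [L T^-1], RHS [L T^-1] ✓ — displacement (vector) divided by time (scalar)
(C) p⃗ = mv⃗: LHS [L M T^-1], RHS [L M T^-1] ✓ — mass (scalar) times velocity (vector)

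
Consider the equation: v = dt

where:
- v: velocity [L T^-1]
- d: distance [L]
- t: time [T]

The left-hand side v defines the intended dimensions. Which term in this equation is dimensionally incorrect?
The right-hand side term dt

v has dimensions [L T^-1], but dt has dimensions [L T], so the term dt is dimensionally wrong for v.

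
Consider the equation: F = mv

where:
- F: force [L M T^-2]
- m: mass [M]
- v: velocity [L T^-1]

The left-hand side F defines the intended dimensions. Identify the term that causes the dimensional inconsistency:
The right-hand side term mv

F has dimensions [L M T^-2], but mv has dimensions [L M T^-1], so the term mv is dimensionally wrong for F.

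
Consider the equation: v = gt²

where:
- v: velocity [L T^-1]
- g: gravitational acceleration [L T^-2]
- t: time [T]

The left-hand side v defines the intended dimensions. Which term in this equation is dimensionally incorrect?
The right-hand side term gt²

v has dimensions [L T^-1], but gt² has dimensions [L], so the term gt² is dimensionally wrong for v.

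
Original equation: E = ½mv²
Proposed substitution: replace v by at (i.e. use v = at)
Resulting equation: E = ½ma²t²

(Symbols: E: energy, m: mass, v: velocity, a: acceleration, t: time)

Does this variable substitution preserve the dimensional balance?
Yes

[v] = [L T^-1] and [at] = [L T^-1]. These match, so the substitution replaces a quantity by one of the same dimensions and the result E = ½ma²t² has LHS [L^2 M T^-2] vs RHS [L^2 M T^-2] — still consistent.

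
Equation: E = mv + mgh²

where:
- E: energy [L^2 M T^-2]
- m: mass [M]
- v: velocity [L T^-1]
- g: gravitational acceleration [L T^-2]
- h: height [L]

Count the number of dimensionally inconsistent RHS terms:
2

LHS E: [L^2 M T^-2]
- mv: [L M T^-1] ✗
- mgh²: [L^3 M T^-2] ✗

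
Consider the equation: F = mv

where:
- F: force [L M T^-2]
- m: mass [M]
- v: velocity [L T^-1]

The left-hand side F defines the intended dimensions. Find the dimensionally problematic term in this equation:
The right-hand side term mv

F has dimensions [L M T^-2], but mv has dimensions [L M T^-1], so the term mv is dimensionally wrong for F.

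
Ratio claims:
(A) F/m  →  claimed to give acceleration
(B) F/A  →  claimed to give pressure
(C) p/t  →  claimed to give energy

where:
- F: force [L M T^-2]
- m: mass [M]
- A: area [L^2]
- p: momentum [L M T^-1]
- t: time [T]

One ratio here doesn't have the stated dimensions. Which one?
(C) p/t does not give energy

(A) F/m: [L T^-2] = acceleration [L T^-2] ✓
(B) F/A: [L^-1 M T^-2] = pressure [L^-1 M T^-2] ✓
(C) p/t: [L M T^-2] ≠ energy [L^2 M T^-2] ✗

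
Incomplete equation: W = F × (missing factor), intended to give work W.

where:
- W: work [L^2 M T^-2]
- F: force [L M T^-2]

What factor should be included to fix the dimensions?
d (distance), dimensions [L]

W has dimensions [L^2 M T^-2] and F has dimensions [L M T^-2].
The missing factor must have dimensions [L^2 M T^-2] / [L M T^-2] = [L], i.e. distance (d).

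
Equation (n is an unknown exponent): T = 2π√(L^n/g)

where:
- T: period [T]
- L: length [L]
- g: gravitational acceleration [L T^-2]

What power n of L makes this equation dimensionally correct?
n = 1

T has dimensions [T]; L has dimensions [L].
With n = 1: 2π√(L^1/g) has dimensions [T], matching the LHS ✓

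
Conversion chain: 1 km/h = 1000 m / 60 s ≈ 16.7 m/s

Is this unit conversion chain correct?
The chain is incorrect (it contains an error).

Incorrect: 1 h = 3600 s, not 60 s (1 km/h ≈ 0.278 m/s)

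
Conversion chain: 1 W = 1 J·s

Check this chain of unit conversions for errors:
The chain is incorrect (it contains an error).

Incorrect: Watt is J/s, not J·s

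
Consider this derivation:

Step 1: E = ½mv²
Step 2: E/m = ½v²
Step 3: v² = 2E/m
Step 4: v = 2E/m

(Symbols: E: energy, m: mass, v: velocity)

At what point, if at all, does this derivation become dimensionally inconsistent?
Step 4

Step 1: E = ½mv² → LHS [L^2 M T^-2], RHS [L^2 M T^-2] ✓
Step 2: E/m = ½v² → LHS [L^2 T^-2], RHS [L^2 T^-2] ✓
Step 3: v² = 2E/m → LHS [L^2 T^-2], RHS [L^2 T^-2] ✓
Step 4: v = 2E/m → LHS [L T^-1], RHS [L^2 T^-2] ✗

The first dimensional inconsistency appears in step 4: v = 2E/m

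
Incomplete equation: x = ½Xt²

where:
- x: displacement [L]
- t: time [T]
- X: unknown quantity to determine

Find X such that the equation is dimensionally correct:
X = a (acceleration), dimensions [L T^-2]

x has dimensions [L]; the rest of the RHS (½ t²) has dimensions [T^2].
So X must have dimensions [L T^-2] — X = a (acceleration).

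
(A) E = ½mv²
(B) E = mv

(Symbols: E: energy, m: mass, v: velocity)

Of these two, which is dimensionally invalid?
(B)

(A) E = ½mv²: LHS [L^2 M T^-2], RHS [L^2 M T^-2] ✓
(B) E = mv: LHS [L^2 M T^-2], RHS [L M T^-1] ✗

Expression (B) E = mv is dimensionally incorrect.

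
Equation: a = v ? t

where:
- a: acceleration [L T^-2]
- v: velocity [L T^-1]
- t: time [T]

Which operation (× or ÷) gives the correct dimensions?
division (÷): a = v ÷ t

a [L T^-2]; v [L T^-1]; t [T].
v × t → [L] ✗
v ÷ t → [L T^-2] ✓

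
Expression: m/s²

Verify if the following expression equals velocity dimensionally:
No

The expression m/s² has dimensions [L T^-2], but velocity has dimensions [L T^-1].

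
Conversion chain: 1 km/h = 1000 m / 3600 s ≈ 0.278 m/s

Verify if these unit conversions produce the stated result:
The chain is correct (no errors).

Correct: 1 km = 1000 m, 1 h = 3600 s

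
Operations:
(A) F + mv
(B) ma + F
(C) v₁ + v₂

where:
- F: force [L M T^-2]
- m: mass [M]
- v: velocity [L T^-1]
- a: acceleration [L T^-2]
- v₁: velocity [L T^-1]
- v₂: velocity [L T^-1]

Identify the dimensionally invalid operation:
(A) F + mv

(A) F + mv: F [L M T^-2] and mv [L M T^-1] — different dimensions cannot be added/subtracted ✗
(B) ma + F: ma [L M T^-2] and F [L M T^-2] — same dimensions ✓
(C) v₁ + v₂: v₁ [L T^-1] and v₂ [L T^-1] — same dimensions ✓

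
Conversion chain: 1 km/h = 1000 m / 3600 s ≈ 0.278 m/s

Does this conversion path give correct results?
The chain is correct (no errors).

Correct: 1 km = 1000 m, 1 h = 3600 s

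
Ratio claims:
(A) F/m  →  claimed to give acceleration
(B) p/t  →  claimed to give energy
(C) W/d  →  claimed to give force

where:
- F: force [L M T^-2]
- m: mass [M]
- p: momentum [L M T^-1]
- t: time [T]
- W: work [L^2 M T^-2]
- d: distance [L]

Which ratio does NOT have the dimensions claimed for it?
(B) p/t does not give energy

(A) F/m: [L T^-2] = acceleration [L T^-2] ✓
(B) p/t: [L M T^-2] ≠ energy [L^2 M T^-2] ✗
(C) W/d: [L M T^-2] = force [L M T^-2] ✓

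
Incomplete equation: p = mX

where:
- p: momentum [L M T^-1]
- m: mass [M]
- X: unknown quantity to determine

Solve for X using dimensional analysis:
X = v (velocity), dimensions [L T^-1]

p has dimensions [L M T^-1]; the rest of the RHS (m) has dimensions [M].
So X must have dimensions [L T^-1] — X = v (velocity).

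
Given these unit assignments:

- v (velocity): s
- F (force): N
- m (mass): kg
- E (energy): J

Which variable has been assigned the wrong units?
v

The variable v (velocity) should have units m/s, not s.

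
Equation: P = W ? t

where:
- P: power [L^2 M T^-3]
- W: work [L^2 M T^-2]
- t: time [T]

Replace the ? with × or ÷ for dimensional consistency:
division (÷): P = W ÷ t

P [L^2 M T^-3]; W [L^2 M T^-2]; t [T].
W × t → [L^2 M T^-1] ✗
W ÷ t → [L^2 M T^-3] ✓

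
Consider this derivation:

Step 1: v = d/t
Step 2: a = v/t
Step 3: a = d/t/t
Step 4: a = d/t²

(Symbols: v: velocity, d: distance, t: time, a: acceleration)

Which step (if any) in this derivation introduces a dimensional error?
No step introduces an error — all steps are dimensionally consistent.

Step 1: v = d/t → LHS [L T^-1], RHS [L T^-1] ✓
Step 2: a = v/t → LHS [L T^-2], RHS [L T^-2] ✓
Step 3: a = d/t/t → LHS [L T^-2], RHS [L T^-2] ✓
Step 4: a = d/t² → LHS [L T^-2], RHS [L T^-2] ✓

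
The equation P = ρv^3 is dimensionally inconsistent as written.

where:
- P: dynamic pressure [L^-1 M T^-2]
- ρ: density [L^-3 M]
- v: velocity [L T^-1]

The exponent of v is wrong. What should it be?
The exponent of v should be 2: P = ρv^2

The LHS P has dimensions [L^-1 M T^-2]; v has dimensions [L T^-1].
As written, the RHS ρv^3 (exponent 3 on v) has dimensions [M T^-3], which does not match.
With exponent 2, the RHS ρv^2 has dimensions [L^-1 M T^-2], matching the LHS.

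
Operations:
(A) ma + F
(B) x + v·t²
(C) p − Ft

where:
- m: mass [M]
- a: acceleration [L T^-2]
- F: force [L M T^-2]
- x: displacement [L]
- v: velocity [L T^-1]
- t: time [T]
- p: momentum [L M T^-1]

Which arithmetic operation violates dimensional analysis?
(B) x + v·t²

(A) ma + F: ma [L M T^-2] and F [L M T^-2] — same dimensions ✓
(B) x + v·t²: x [L] and v·t² [L T] — different dimensions cannot be added/subtracted ✗
(C) p − Ft: p [L M T^-1] and Ft [L M T^-1] — same dimensions ✓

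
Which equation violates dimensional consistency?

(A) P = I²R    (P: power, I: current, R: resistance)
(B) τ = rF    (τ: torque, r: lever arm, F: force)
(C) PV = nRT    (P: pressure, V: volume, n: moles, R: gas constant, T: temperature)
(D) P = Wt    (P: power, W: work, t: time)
(D) P = Wt

The equation (D) P = Wt is dimensionally incorrect.

LHS (P): [L^2 M T^-3]
RHS (Wt): [L^2 M T^-1] ✗

The dimensions do not match. The other three equations balance.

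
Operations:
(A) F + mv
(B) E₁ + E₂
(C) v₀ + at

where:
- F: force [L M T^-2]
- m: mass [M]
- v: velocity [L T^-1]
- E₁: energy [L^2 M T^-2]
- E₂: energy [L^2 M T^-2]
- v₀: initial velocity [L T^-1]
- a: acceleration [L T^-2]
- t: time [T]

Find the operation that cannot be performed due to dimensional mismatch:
(A) F + mv

(A) F + mv: F [L M T^-2] and mv [L M T^-1] — different dimensions cannot be added/subtracted ✗
(B) E₁ + E₂: E₁ [L^2 M T^-2] and E₂ [L^2 M T^-2] — same dimensions ✓
(C) v₀ + at: v₀ [L T^-1] and at [L T^-1] — same dimensions ✓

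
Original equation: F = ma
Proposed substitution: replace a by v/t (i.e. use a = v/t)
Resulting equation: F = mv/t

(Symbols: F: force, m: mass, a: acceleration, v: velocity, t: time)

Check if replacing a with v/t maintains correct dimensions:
Yes

[a] = [L T^-2] and [v/t] = [L T^-2]. These match, so the substitution replaces a quantity by one of the same dimensions and the result F = mv/t has LHS [L M T^-2] vs RHS [L M T^-2] — still consistent.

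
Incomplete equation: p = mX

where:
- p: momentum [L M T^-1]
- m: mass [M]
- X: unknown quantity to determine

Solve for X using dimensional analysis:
X = v (velocity), dimensions [L T^-1]

p has dimensions [L M T^-1]; the rest of the RHS (m) has dimensions [M].
So X must have dimensions [L T^-1] — X = v (velocity).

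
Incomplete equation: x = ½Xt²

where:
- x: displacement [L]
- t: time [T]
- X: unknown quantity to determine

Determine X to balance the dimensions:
X = a (acceleration), dimensions [L T^-2]

x has dimensions [L]; the rest of the RHS (½ t²) has dimensions [T^2].
So X must have dimensions [L T^-2] — X = a (acceleration).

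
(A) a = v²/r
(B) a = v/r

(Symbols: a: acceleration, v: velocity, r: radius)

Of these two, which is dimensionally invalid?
(B)

(A) a = v²/r: LHS [L T^-2], RHS [L T^-2] ✓
(B) a = v/r: LHS [L T^-2], RHS [T^-1] ✗

Expression (B) a = v/r is dimensionally incorrect.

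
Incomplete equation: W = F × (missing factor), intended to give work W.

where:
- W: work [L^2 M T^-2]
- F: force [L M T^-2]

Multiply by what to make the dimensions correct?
d (distance), dimensions [L]

W has dimensions [L^2 M T^-2] and F has dimensions [L M T^-2].
The missing factor must have dimensions [L^2 M T^-2] / [L M T^-2] = [L], i.e. distance (d).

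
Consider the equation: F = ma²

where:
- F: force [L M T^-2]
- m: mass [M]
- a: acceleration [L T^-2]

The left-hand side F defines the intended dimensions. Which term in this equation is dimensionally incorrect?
The right-hand side term ma²

F has dimensions [L M T^-2], but ma² has dimensions [L^2 M T^-4], so the term ma² is dimensionally wrong for F.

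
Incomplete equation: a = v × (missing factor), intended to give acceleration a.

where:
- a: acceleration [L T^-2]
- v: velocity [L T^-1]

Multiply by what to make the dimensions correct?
1/t (inverse time), dimensions [T^-1]

a has dimensions [L T^-2] and v has dimensions [L T^-1].
The missing factor must have dimensions [L T^-2] / [L T^-1] = [T^-1], i.e. inverse time (1/t).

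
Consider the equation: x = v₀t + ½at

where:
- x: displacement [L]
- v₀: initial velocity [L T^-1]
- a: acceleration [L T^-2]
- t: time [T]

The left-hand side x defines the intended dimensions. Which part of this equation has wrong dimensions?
The term ½at

Checking each RHS term against the LHS:
- v₀t: [L] — matches x [L] ✓
- ½at: [L T^-1] — does NOT match x [L] ✗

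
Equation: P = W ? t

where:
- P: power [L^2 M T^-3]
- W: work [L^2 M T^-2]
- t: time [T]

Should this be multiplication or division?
division (÷): P = W ÷ t

P [L^2 M T^-3]; W [L^2 M T^-2]; t [T].
W × t → [L^2 M T^-1] ✗
W ÷ t → [L^2 M T^-3] ✓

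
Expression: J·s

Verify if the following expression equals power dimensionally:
No

The expression J·s has dimensions [L^2 M T^-1], but power has dimensions [L^2 M T^-3].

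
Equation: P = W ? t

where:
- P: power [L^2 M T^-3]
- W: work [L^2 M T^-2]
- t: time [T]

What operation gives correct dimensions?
division (÷): P = W ÷ t

P [L^2 M T^-3]; W [L^2 M T^-2]; t [T].
W × t → [L^2 M T^-1] ✗
W ÷ t → [L^2 M T^-3] ✓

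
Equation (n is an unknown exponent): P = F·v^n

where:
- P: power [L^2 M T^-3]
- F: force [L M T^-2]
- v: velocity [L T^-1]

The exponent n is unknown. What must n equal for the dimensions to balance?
n = 1

P has dimensions [L^2 M T^-3]; v has dimensions [L T^-1].
The rest of the RHS has dimensions [L M T^-2], so v^n must supply [L T^-1].
With n = 1: F·v^1 has dimensions [L^2 M T^-3], matching the LHS ✓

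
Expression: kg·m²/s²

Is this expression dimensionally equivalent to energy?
Yes

The expression kg·m²/s² has dimensions [L^2 M T^-2], which is exactly energy [L^2 M T^-2].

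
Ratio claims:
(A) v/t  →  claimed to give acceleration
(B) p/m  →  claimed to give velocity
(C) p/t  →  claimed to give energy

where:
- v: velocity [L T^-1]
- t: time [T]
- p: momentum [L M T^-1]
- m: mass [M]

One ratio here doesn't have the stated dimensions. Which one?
(C) p/t does not give energy

(A) v/t: [L T^-2] = acceleration [L T^-2] ✓
(B) p/m: [L T^-1] = velocity [L T^-1] ✓
(C) p/t: [L M T^-2] ≠ energy [L^2 M T^-2] ✗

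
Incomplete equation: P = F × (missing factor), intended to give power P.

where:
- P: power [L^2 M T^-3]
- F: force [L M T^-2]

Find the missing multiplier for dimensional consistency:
v (velocity), dimensions [L T^-1]

P has dimensions [L^2 M T^-3] and F has dimensions [L M T^-2].
The missing factor must have dimensions [L^2 M T^-3] / [L M T^-2] = [L T^-1], i.e. velocity (v).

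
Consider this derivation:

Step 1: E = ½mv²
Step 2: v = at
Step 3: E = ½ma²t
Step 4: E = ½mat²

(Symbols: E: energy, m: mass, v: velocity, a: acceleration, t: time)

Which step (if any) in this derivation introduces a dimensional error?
Step 3

Step 1: E = ½mv² → LHS [L^2 M T^-2], RHS [L^2 M T^-2] ✓
Step 2: v = at → LHS [L T^-1], RHS [L T^-1] ✓
Step 3: E = ½ma²t → LHS [L^2 M T^-2], RHS [L^2 M T^-3] ✗

The first dimensional inconsistency appears in step 3: E = ½ma²t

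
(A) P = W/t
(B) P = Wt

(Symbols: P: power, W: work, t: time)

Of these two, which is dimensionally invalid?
(B)

(A) P = W/t: LHS [L^2 M T^-3], RHS [L^2 M T^-3] ✓
(B) P = Wt: LHS [L^2 M T^-3], RHS [L^2 M T^-1] ✗

Expression (B) P = Wt is dimensionally incorrect.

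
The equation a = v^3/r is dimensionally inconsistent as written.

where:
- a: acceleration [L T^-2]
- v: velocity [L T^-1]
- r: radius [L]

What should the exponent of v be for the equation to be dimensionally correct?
The exponent of v should be 2: a = v^2/r

The LHS a has dimensions [L T^-2]; v has dimensions [L T^-1].
As written, the RHS v^3/r (exponent 3 on v) has dimensions [L^2 T^-3], which does not match.
With exponent 2, the RHS v^2/r has dimensions [L T^-2], matching the LHS.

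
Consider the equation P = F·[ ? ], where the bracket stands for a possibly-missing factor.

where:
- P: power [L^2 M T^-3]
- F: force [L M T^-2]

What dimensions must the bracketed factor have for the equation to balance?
[L T^-1] — velocity (e.g. v)

P has dimensions [L^2 M T^-3]; F has dimensions [L M T^-2].
The bracketed factor must supply [L^2 M T^-3] / [L M T^-2] = [L T^-1].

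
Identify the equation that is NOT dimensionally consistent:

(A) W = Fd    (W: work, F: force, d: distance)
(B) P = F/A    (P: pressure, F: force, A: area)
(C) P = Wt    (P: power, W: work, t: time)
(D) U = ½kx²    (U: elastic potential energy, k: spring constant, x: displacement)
(C) P = Wt

The equation (C) P = Wt is dimensionally incorrect.

LHS (P): [L^2 M T^-3]
RHS (Wt): [L^2 M T^-1] ✗

The dimensions do not match. The other three equations balance.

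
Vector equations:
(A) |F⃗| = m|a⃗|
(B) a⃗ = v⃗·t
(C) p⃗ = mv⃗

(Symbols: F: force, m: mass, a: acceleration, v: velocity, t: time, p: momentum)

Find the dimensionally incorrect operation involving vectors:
(B) a⃗ = v⃗·t

(A) |F⃗| = m|a⃗|: LHS [L M T^-2], RHS [L M T^-2] ✓ — magnitudes of vectors are scalars
(B) a⃗ = v⃗·t: LHS [L T^-2], RHS [L] ✗ — acceleration is velocity per time; should be v⃗/t
(C) p⃗ = mv⃗: LHS [L M T^-1], RHS [L M T^-1] ✓ — mass (scalar) times velocity (vector)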